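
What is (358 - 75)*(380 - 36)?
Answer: 97352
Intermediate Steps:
(358 - 75)*(380 - 36) = 283*344 = 97352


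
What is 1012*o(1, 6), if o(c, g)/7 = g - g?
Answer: 0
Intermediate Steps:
o(c, g) = 0 (o(c, g) = 7*(g - g) = 7*0 = 0)
1012*o(1, 6) = 1012*0 = 0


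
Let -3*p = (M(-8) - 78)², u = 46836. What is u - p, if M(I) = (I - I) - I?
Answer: 145408/3 ≈ 48469.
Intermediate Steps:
M(I) = -I (M(I) = 0 - I = -I)
p = -4900/3 (p = -(-1*(-8) - 78)²/3 = -(8 - 78)²/3 = -⅓*(-70)² = -⅓*4900 = -4900/3 ≈ -1633.3)
u - p = 46836 - 1*(-4900/3) = 46836 + 4900/3 = 145408/3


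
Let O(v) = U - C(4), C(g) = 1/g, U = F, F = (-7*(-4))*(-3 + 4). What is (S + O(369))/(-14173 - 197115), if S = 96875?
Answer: -55373/120736 ≈ -0.45863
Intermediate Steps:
F = 28 (F = 28*1 = 28)
U = 28
O(v) = 111/4 (O(v) = 28 - 1/4 = 28 - 1*¼ = 28 - ¼ = 111/4)
(S + O(369))/(-14173 - 197115) = (96875 + 111/4)/(-14173 - 197115) = (387611/4)/(-211288) = (387611/4)*(-1/211288) = -55373/120736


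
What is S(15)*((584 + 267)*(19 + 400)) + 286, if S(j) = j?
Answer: 5348821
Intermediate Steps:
S(15)*((584 + 267)*(19 + 400)) + 286 = 15*((584 + 267)*(19 + 400)) + 286 = 15*(851*419) + 286 = 15*356569 + 286 = 5348535 + 286 = 5348821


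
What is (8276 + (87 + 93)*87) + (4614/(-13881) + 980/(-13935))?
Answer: 308660273966/12895449 ≈ 23936.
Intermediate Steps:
(8276 + (87 + 93)*87) + (4614/(-13881) + 980/(-13935)) = (8276 + 180*87) + (4614*(-1/13881) + 980*(-1/13935)) = (8276 + 15660) + (-1538/4627 - 196/2787) = 23936 - 5193298/12895449 = 308660273966/12895449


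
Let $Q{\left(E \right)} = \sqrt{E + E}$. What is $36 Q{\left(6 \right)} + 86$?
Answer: $86 + 72 \sqrt{3} \approx 210.71$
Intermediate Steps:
$Q{\left(E \right)} = \sqrt{2} \sqrt{E}$ ($Q{\left(E \right)} = \sqrt{2 E} = \sqrt{2} \sqrt{E}$)
$36 Q{\left(6 \right)} + 86 = 36 \sqrt{2} \sqrt{6} + 86 = 36 \cdot 2 \sqrt{3} + 86 = 72 \sqrt{3} + 86 = 86 + 72 \sqrt{3}$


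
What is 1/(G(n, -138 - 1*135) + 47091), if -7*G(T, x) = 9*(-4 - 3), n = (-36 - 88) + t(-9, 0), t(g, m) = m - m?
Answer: 1/47100 ≈ 2.1231e-5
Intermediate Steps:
t(g, m) = 0
n = -124 (n = (-36 - 88) + 0 = -124 + 0 = -124)
G(T, x) = 9 (G(T, x) = -9*(-4 - 3)/7 = -9*(-7)/7 = -⅐*(-63) = 9)
1/(G(n, -138 - 1*135) + 47091) = 1/(9 + 47091) = 1/47100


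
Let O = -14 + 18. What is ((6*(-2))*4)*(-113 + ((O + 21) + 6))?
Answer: 3936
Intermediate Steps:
O = 4
((6*(-2))*4)*(-113 + ((O + 21) + 6)) = ((6*(-2))*4)*(-113 + ((4 + 21) + 6)) = (-12*4)*(-113 + (25 + 6)) = -48*(-113 + 31) = -48*(-82) = 3936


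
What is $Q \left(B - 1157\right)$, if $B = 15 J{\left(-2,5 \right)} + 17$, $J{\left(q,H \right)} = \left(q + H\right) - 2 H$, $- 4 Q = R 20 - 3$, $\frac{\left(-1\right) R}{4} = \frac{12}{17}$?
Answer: $- \frac{1258695}{68} \approx -18510.0$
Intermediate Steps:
$R = - \frac{48}{17}$ ($R = - 4 \cdot \frac{12}{17} = - 4 \cdot 12 \cdot \frac{1}{17} = \left(-4\right) \frac{12}{17} = - \frac{48}{17} \approx -2.8235$)
$Q = \frac{1011}{68}$ ($Q = - \frac{\left(- \frac{48}{17}\right) 20 - 3}{4} = - \frac{- \frac{960}{17} - 3}{4} = \left(- \frac{1}{4}\right) \left(- \frac{1011}{17}\right) = \frac{1011}{68} \approx 14.868$)
$J{\left(q,H \right)} = q - H$ ($J{\left(q,H \right)} = \left(H + q\right) - 2 H = q - H$)
$B = -88$ ($B = 15 \left(-2 - 5\right) + 17 = 15 \left(-7\right) + 17 = -105 + 17 = -88$)
$Q \left(B - 1157\right) = \frac{1011 \left(-88 - 1157\right)}{68} = \frac{1011}{68} \left(-1245\right) = - \frac{1258695}{68}$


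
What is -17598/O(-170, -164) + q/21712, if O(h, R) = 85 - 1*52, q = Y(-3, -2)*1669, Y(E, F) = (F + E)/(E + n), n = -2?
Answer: -127344233/238832 ≈ -533.20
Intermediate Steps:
Y(E, F) = (E + F)/(-2 + E) (Y(E, F) = (F + E)/(E - 2) = (E + F)/(-2 + E))
q = 1669 (q = ((-3 - 2)/(-2 - 3))*1669 = (-5/(-5))*1669 = -1/5*(-5)*1669 = 1*1669 = 1669)
O(h, R) = 33 (O(h, R) = 85 - 52 = 33)
-17598/O(-170, -164) + q/21712 = -17598/33 + 1669/21712 = -17598*1/33 + 1669*(1/21712) = -5866/11 + 1669/21712 = -127344233/238832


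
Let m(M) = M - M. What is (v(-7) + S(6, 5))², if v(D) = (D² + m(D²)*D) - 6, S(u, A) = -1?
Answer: 1764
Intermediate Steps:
m(M) = 0
v(D) = -6 + D² (v(D) = (D² + 0*D) - 6 = (D² + 0) - 6 = D² - 6 = -6 + D²)
(v(-7) + S(6, 5))² = ((-6 + (-7)²) - 1)² = ((-6 + 49) - 1)² = (43 - 1)² = 42² = 1764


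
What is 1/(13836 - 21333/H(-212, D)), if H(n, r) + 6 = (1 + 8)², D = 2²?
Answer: 25/338789 ≈ 7.3792e-5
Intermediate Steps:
D = 4
H(n, r) = 75 (H(n, r) = -6 + (1 + 8)² = -6 + 9² = -6 + 81 = 75)
1/(13836 - 21333/H(-212, D)) = 1/(13836 - 21333/75) = 1/(13836 - 21333*1/75) = 1/(13836 - 7111/25) = 1/(338789/25) = 25/338789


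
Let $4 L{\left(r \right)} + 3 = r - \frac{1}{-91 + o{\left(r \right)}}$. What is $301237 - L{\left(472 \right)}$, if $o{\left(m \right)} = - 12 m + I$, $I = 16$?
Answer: $\frac{1728126245}{5739} \approx 3.0112 \cdot 10^{5}$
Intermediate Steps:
$o{\left(m \right)} = 16 - 12 m$ ($o{\left(m \right)} = - 12 m + 16 = 16 - 12 m$)
$L{\left(r \right)} = - \frac{3}{4} - \frac{1}{4 \left(-75 - 12 r\right)} + \frac{r}{4}$ ($L{\left(r \right)} = - \frac{3}{4} + \frac{r - \frac{1}{-91 - \left(-16 + 12 r\right)}}{4} = - \frac{3}{4} + \frac{r - \frac{1}{-75 - 12 r}}{4} = - \frac{3}{4} + \left(- \frac{1}{4 \left(-75 - 12 r\right)} + \frac{r}{4}\right) = - \frac{3}{4} - \frac{1}{4 \left(-75 - 12 r\right)} + \frac{r}{4}$)
$301237 - L{\left(472 \right)} = 301237 - \frac{-224 + 12 \cdot 472^{2} + 39 \cdot 472}{12 \left(25 + 4 \cdot 472\right)} = 301237 - \frac{-224 + 12 \cdot 222784 + 18408}{12 \left(25 + 1888\right)} = 301237 - \frac{-224 + 2673408 + 18408}{12 \cdot 1913} = 301237 - \frac{1}{12} \cdot \frac{1}{1913} \cdot 2691592 = 301237 - \frac{672898}{5739} = \frac{1728126245}{5739}$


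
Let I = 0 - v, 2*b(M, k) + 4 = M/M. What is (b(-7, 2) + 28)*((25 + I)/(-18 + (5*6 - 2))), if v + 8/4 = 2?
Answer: 265/4 ≈ 66.250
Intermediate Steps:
b(M, k) = -3/2 (b(M, k) = -2 + (M/M)/2 = -2 + (½)*1 = -2 + ½ = -3/2)
v = 0 (v = -2 + 2 = 0)
I = 0 (I = 0 - 1*0 = 0 + 0 = 0)
(b(-7, 2) + 28)*((25 + I)/(-18 + (5*6 - 2))) = (-3/2 + 28)*((25 + 0)/(-18 + (5*6 - 2))) = 53*(25/(-18 + (30 - 2)))/2 = 53*(25/(-18 + 28))/2 = 53*(25/10)/2 = 53*(25*(⅒))/2 = (53/2)*(5/2) = 265/4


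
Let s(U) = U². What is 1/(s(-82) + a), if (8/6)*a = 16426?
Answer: 2/38087 ≈ 5.2511e-5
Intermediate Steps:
a = 24639/2 (a = (¾)*16426 = 24639/2 ≈ 12320.)
1/(s(-82) + a) = 1/((-82)² + 24639/2) = 1/(6724 + 24639/2) = 1/(38087/2) = 2/38087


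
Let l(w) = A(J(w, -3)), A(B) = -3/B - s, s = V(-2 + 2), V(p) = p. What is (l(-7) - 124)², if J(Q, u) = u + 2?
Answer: 14641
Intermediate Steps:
s = 0 (s = -2 + 2 = 0)
J(Q, u) = 2 + u
A(B) = -3/B (A(B) = -3/B - 1*0 = -3/B + 0 = -3/B)
l(w) = 3 (l(w) = -3/(2 - 3) = -3/(-1) = -3*(-1) = 3)
(l(-7) - 124)² = (3 - 124)² = (-121)² = 14641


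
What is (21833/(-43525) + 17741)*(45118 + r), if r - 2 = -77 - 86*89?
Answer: 28870110473688/43525 ≈ 6.6330e+8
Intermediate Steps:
r = -7729 (r = 2 + (-77 - 86*89) = 2 + (-77 - 7654) = 2 - 7731 = -7729)
(21833/(-43525) + 17741)*(45118 + r) = (21833/(-43525) + 17741)*(45118 - 7729) = (21833*(-1/43525) + 17741)*37389 = (-21833/43525 + 17741)*37389 = (772155192/43525)*37389 = 28870110473688/43525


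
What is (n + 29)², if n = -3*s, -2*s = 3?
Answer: 4489/4 ≈ 1122.3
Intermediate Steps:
s = -3/2 (s = -½*3 = -3/2 ≈ -1.5000)
n = 9/2 (n = -3*(-3/2) = 9/2 ≈ 4.5000)
(n + 29)² = (9/2 + 29)² = (67/2)² = 4489/4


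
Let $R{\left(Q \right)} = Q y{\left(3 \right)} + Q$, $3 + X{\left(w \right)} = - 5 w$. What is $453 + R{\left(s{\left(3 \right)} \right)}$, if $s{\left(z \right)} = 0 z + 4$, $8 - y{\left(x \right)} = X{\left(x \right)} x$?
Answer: $705$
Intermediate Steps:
$X{\left(w \right)} = -3 - 5 w$
$y{\left(x \right)} = 8 - x \left(-3 - 5 x\right)$ ($y{\left(x \right)} = 8 - \left(-3 - 5 x\right) x = 8 - x \left(-3 - 5 x\right)$)
$s{\left(z \right)} = 4$ ($s{\left(z \right)} = 0 + 4 = 4$)
$R{\left(Q \right)} = 63 Q$ ($R{\left(Q \right)} = Q \left(8 + 3 \left(3 + 5 \cdot 3\right)\right) + Q = Q \left(8 + 3 \left(3 + 15\right)\right) + Q = Q \left(8 + 3 \cdot 18\right) + Q = Q \left(8 + 54\right) + Q = Q 62 + Q = 62 Q + Q = 63 Q$)
$453 + R{\left(s{\left(3 \right)} \right)} = 453 + 63 \cdot 4 = 453 + 252 = 705$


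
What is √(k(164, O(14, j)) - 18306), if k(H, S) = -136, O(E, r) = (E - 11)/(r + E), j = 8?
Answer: I*√18442 ≈ 135.8*I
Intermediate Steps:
O(E, r) = (-11 + E)/(E + r)
√(k(164, O(14, j)) - 18306) = √(-136 - 18306) = √(-18442) = I*√18442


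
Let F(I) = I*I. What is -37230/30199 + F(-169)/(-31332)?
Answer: -2029003999/946195068 ≈ -2.1444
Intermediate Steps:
F(I) = I²
-37230/30199 + F(-169)/(-31332) = -37230/30199 + (-169)²/(-31332) = -37230*1/30199 + 28561*(-1/31332) = -37230/30199 - 28561/31332 = -2029003999/946195068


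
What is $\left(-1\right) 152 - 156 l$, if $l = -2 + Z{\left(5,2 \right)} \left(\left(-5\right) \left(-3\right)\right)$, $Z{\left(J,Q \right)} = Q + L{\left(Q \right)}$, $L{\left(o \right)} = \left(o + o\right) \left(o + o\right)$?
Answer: $-41960$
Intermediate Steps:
$L{\left(o \right)} = 4 o^{2}$ ($L{\left(o \right)} = 2 o 2 o = 4 o^{2}$)
$Z{\left(J,Q \right)} = Q + 4 Q^{2}$
$l = 268$ ($l = -2 + 2 \left(1 + 4 \cdot 2\right) \left(\left(-5\right) \left(-3\right)\right) = -2 + 2 \left(1 + 8\right) 15 = -2 + 2 \cdot 9 \cdot 15 = -2 + 18 \cdot 15 = -2 + 270 = 268$)
$\left(-1\right) 152 - 156 l = \left(-1\right) 152 - 41808 = -152 - 41808 = -41960$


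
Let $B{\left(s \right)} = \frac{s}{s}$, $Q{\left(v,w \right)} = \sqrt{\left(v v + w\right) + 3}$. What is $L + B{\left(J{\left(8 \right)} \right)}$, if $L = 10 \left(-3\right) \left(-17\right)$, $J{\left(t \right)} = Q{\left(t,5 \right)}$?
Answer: $511$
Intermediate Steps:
$Q{\left(v,w \right)} = \sqrt{3 + w + v^{2}}$ ($Q{\left(v,w \right)} = \sqrt{\left(v^{2} + w\right) + 3} = \sqrt{\left(w + v^{2}\right) + 3} = \sqrt{3 + w + v^{2}}$)
$J{\left(t \right)} = \sqrt{8 + t^{2}}$ ($J{\left(t \right)} = \sqrt{3 + 5 + t^{2}} = \sqrt{8 + t^{2}}$)
$L = 510$ ($L = \left(-30\right) \left(-17\right) = 510$)
$B{\left(s \right)} = 1$
$L + B{\left(J{\left(8 \right)} \right)} = 510 + 1 = 511$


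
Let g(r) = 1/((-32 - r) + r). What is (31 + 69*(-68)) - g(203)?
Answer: -149151/32 ≈ -4661.0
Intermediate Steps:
g(r) = -1/32 (g(r) = 1/(-32) = -1/32)
(31 + 69*(-68)) - g(203) = (31 + 69*(-68)) - 1*(-1/32) = (31 - 4692) + 1/32 = -4661 + 1/32 = -149151/32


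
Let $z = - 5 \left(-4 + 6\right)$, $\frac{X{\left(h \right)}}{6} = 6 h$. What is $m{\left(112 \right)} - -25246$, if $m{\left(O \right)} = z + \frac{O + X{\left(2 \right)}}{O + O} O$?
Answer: $25328$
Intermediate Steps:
$X{\left(h \right)} = 36 h$ ($X{\left(h \right)} = 6 \cdot 6 h = 36 h$)
$z = -10$ ($z = \left(-5\right) 2 = -10$)
$m{\left(O \right)} = 26 + \frac{O}{2}$ ($m{\left(O \right)} = -10 + \frac{O + 36 \cdot 2}{O + O} O = -10 + \frac{O + 72}{2 O} O = -10 + \left(72 + O\right) \frac{1}{2 O} O = -10 + \frac{72 + O}{2 O} O = -10 + \left(36 + \frac{O}{2}\right) = 26 + \frac{O}{2}$)
$m{\left(112 \right)} - -25246 = \left(26 + \frac{1}{2} \cdot 112\right) - -25246 = \left(26 + 56\right) + 25246 = 82 + 25246 = 25328$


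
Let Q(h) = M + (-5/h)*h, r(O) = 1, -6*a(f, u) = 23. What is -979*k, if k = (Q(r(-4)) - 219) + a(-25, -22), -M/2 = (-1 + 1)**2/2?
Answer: 1338293/6 ≈ 2.2305e+5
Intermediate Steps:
M = 0 (M = -2*(-1 + 1)**2/2 = -2*0**2/2 = -0/2 = -2*0 = 0)
a(f, u) = -23/6 (a(f, u) = -1/6*23 = -23/6)
Q(h) = -5 (Q(h) = 0 + (-5/h)*h = 0 - 5 = -5)
k = -1367/6 (k = (-5 - 219) - 23/6 = -224 - 23/6 = -1367/6 ≈ -227.83)
-979*k = -979*(-1367/6) = 1338293/6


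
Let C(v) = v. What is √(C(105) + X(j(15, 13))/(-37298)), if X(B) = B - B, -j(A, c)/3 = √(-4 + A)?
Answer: √105 ≈ 10.247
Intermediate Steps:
j(A, c) = -3*√(-4 + A)
X(B) = 0
√(C(105) + X(j(15, 13))/(-37298)) = √(105 + 0/(-37298)) = √(105 + 0*(-1/37298)) = √(105 + 0) = √105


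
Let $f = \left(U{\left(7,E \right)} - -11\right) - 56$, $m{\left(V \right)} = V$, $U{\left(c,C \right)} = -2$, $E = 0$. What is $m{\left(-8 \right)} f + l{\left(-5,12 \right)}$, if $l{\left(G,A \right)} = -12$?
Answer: $364$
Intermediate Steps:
$f = -47$ ($f = \left(-2 - -11\right) - 56 = \left(-2 + 11\right) - 56 = 9 - 56 = -47$)
$m{\left(-8 \right)} f + l{\left(-5,12 \right)} = \left(-8\right) \left(-47\right) - 12 = 376 - 12 = 364$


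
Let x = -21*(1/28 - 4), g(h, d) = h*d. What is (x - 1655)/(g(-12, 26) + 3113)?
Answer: -6287/11204 ≈ -0.56114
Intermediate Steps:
g(h, d) = d*h
x = 333/4 (x = -21*(1/28 - 4) = -21*(-111/28) = 333/4 ≈ 83.250)
(x - 1655)/(g(-12, 26) + 3113) = (333/4 - 1655)/(26*(-12) + 3113) = -6287/(4*(-312 + 3113)) = -6287/4/2801 = -6287/4*1/2801 = -6287/11204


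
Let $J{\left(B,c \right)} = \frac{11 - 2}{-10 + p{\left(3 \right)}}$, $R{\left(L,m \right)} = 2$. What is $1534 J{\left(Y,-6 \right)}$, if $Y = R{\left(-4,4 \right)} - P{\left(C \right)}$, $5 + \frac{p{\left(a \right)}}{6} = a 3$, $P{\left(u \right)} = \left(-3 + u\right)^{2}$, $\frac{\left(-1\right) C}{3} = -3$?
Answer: $\frac{6903}{7} \approx 986.14$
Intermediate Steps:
$C = 9$ ($C = \left(-3\right) \left(-3\right) = 9$)
$p{\left(a \right)} = -30 + 18 a$ ($p{\left(a \right)} = -30 + 6 a 3 = -30 + 6 \cdot 3 a = -30 + 18 a$)
$Y = -34$ ($Y = 2 - \left(-3 + 9\right)^{2} = 2 - 6^{2} = 2 - 36 = -34$)
$J{\left(B,c \right)} = \frac{9}{14}$ ($J{\left(B,c \right)} = \frac{11 - 2}{-10 + \left(-30 + 18 \cdot 3\right)} = \frac{9}{-10 + \left(-30 + 54\right)} = \frac{9}{-10 + 24} = \frac{9}{14}$)
$1534 J{\left(Y,-6 \right)} = 1534 \cdot \frac{9}{14} = \frac{6903}{7}$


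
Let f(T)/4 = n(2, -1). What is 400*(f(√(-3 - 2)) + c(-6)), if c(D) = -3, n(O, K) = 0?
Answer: -1200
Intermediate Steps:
f(T) = 0 (f(T) = 4*0 = 0)
400*(f(√(-3 - 2)) + c(-6)) = 400*(0 - 3) = 400*(-3) = -1200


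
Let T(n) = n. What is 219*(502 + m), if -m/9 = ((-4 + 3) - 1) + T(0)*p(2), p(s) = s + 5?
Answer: 113880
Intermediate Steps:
p(s) = 5 + s
m = 18 (m = -9*(((-4 + 3) - 1) + 0*(5 + 2)) = -9*((-1 - 1) + 0*7) = -9*(-2 + 0) = -9*(-2) = 18)
219*(502 + m) = 219*(502 + 18) = 219*520 = 113880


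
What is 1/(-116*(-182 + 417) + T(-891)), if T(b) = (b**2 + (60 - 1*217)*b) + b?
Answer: 1/905617 ≈ 1.1042e-6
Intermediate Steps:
T(b) = b**2 - 156*b (T(b) = (b**2 + (60 - 217)*b) + b = (b**2 - 157*b) + b = b**2 - 156*b)
1/(-116*(-182 + 417) + T(-891)) = 1/(-116*(-182 + 417) - 891*(-156 - 891)) = 1/(-116*235 - 891*(-1047)) = 1/(-27260 + 932877) = 1/905617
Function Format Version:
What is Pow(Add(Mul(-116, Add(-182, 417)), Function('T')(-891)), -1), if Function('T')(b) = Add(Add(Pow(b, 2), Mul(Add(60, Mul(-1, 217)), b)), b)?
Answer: Rational(1, 905617) ≈ 1.1042e-6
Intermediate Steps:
Function('T')(b) = Add(Pow(b, 2), Mul(-156, b)) (Function('T')(b) = Add(Add(Pow(b, 2), Mul(Add(60, -217), b)), b) = Add(Add(Pow(b, 2), Mul(-157, b)), b) = Add(Pow(b, 2), Mul(-156, b)))
Pow(Add(Mul(-116, Add(-182, 417)), Function('T')(-891)), -1) = Pow(Add(Mul(-116, Add(-182, 417)), Mul(-891, Add(-156, -891))), -1) = Pow(Add(Mul(-116, 235), Mul(-891, -1047)), -1) = Pow(Add(-27260, 932877), -1) = Pow(905617, -1) = Rational(1, 905617)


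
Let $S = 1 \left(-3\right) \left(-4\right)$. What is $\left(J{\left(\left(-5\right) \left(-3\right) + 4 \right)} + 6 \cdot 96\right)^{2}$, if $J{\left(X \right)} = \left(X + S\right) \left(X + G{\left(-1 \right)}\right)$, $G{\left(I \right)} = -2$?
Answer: $1216609$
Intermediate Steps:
$S = 12$ ($S = \left(-3\right) \left(-4\right) = 12$)
$J{\left(X \right)} = \left(-2 + X\right) \left(12 + X\right)$ ($J{\left(X \right)} = \left(X + 12\right) \left(X - 2\right) = \left(12 + X\right) \left(-2 + X\right) = \left(-2 + X\right) \left(12 + X\right)$)
$\left(J{\left(\left(-5\right) \left(-3\right) + 4 \right)} + 6 \cdot 96\right)^{2} = \left(\left(-24 + \left(\left(-5\right) \left(-3\right) + 4\right)^{2} + 10 \left(\left(-5\right) \left(-3\right) + 4\right)\right) + 6 \cdot 96\right)^{2} = \left(\left(-24 + \left(15 + 4\right)^{2} + 10 \left(15 + 4\right)\right) + 576\right)^{2} = \left(\left(-24 + 19^{2} + 10 \cdot 19\right) + 576\right)^{2} = \left(\left(-24 + 361 + 190\right) + 576\right)^{2} = \left(527 + 576\right)^{2} = 1103^{2} = 1216609$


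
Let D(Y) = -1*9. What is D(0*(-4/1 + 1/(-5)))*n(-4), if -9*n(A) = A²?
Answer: 16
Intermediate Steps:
n(A) = -A²/9
D(Y) = -9
D(0*(-4/1 + 1/(-5)))*n(-4) = -(-1)*(-4)² = -(-1)*16 = -9*(-16/9) = 16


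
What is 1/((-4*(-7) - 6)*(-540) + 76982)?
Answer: 1/65102 ≈ 1.5361e-5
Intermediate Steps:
1/((-4*(-7) - 6)*(-540) + 76982) = 1/((28 - 6)*(-540) + 76982) = 1/(22*(-540) + 76982) = 1/(-11880 + 76982) = 1/65102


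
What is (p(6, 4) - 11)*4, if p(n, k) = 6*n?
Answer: 100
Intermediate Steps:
(p(6, 4) - 11)*4 = (6*6 - 11)*4 = (36 - 11)*4 = 25*4 = 100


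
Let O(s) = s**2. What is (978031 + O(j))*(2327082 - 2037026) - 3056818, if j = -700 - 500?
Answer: 701361342918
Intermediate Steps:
j = -1200
(978031 + O(j))*(2327082 - 2037026) - 3056818 = (978031 + (-1200)**2)*(2327082 - 2037026) - 3056818 = (978031 + 1440000)*290056 - 3056818 = 2418031*290056 - 3056818 = 701364399736 - 3056818 = 701361342918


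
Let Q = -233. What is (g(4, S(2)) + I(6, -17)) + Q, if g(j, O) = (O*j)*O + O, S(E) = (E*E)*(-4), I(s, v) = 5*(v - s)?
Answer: 660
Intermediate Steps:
I(s, v) = -5*s + 5*v
S(E) = -4*E² (S(E) = E²*(-4) = -4*E²)
g(j, O) = O + j*O² (g(j, O) = j*O² + O = O + j*O²)
(g(4, S(2)) + I(6, -17)) + Q = ((-4*2²)*(1 - 4*2²*4) + (-5*6 + 5*(-17))) - 233 = ((-4*4)*(1 - 4*4*4) + (-30 - 85)) - 233 = (-16*(1 - 16*4) - 115) - 233 = (-16*(1 - 64) - 115) - 233 = (-16*(-63) - 115) - 233 = (1008 - 115) - 233 = 893 - 233 = 660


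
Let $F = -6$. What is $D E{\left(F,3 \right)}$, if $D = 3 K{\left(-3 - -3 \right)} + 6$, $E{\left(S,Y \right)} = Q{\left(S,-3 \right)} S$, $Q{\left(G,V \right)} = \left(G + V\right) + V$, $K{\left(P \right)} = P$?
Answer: $432$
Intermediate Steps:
$Q{\left(G,V \right)} = G + 2 V$
$E{\left(S,Y \right)} = S \left(-6 + S\right)$ ($E{\left(S,Y \right)} = \left(S + 2 \left(-3\right)\right) S = \left(S - 6\right) S = \left(-6 + S\right) S = S \left(-6 + S\right)$)
$D = 6$ ($D = 3 \left(-3 - -3\right) + 6 = 3 \left(-3 + 3\right) + 6 = 3 \cdot 0 + 6 = 0 + 6 = 6$)
$D E{\left(F,3 \right)} = 6 \left(- 6 \left(-6 - 6\right)\right) = 6 \left(\left(-6\right) \left(-12\right)\right) = 6 \cdot 72 = 432$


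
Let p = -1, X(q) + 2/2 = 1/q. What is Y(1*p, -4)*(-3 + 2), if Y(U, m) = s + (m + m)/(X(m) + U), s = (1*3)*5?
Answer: -167/9 ≈ -18.556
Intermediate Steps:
X(q) = -1 + 1/q
s = 15 (s = 3*5 = 15)
Y(U, m) = 15 + 2*m/(U + (1 - m)/m) (Y(U, m) = 15 + (m + m)/((1 - m)/m + U) = 15 + (2*m)/(U + (1 - m)/m) = 15 + 2*m/(U + (1 - m)/m))
Y(1*p, -4)*(-3 + 2) = ((15 - 15*(-4) - 4*(2*(-4) + 15*(1*(-1))))/(1 - 1*(-4) + (1*(-1))*(-4)))*(-3 + 2) = ((15 + 60 - 4*(-8 + 15*(-1)))/(1 + 4 - 1*(-4)))*(-1) = ((15 + 60 - 4*(-8 - 15))/(1 + 4 + 4))*(-1) = ((15 + 60 - 4*(-23))/9)*(-1) = ((15 + 60 + 92)/9)*(-1) = ((⅑)*167)*(-1) = (167/9)*(-1) = -167/9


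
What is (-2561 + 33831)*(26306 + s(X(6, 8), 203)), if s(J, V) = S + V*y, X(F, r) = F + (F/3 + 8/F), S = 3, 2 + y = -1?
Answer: 803639000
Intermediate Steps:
y = -3 (y = -2 - 1 = -3)
X(F, r) = 8/F + 4*F/3 (X(F, r) = F + (F*(⅓) + 8/F) = F + (F/3 + 8/F) = F + (8/F + F/3) = 8/F + 4*F/3)
s(J, V) = 3 - 3*V (s(J, V) = 3 + V*(-3) = 3 - 3*V)
(-2561 + 33831)*(26306 + s(X(6, 8), 203)) = (-2561 + 33831)*(26306 + (3 - 3*203)) = 31270*(26306 + (3 - 609)) = 31270*(26306 - 606) = 31270*25700 = 803639000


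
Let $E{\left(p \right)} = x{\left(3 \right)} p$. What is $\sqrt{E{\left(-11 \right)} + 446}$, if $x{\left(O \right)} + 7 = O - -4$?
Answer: $\sqrt{446} \approx 21.119$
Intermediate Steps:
$x{\left(O \right)} = -3 + O$ ($x{\left(O \right)} = -7 + \left(O - -4\right) = -7 + \left(O + 4\right) = -7 + \left(4 + O\right) = -3 + O$)
$E{\left(p \right)} = 0$ ($E{\left(p \right)} = \left(-3 + 3\right) p = 0 p = 0$)
$\sqrt{E{\left(-11 \right)} + 446} = \sqrt{0 + 446} = \sqrt{446}$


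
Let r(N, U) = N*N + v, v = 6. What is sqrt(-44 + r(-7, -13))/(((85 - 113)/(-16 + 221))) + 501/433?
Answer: 501/433 - 205*sqrt(11)/28 ≈ -23.125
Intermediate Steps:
r(N, U) = 6 + N**2 (r(N, U) = N*N + 6 = N**2 + 6 = 6 + N**2)
sqrt(-44 + r(-7, -13))/(((85 - 113)/(-16 + 221))) + 501/433 = sqrt(-44 + (6 + (-7)**2))/(((85 - 113)/(-16 + 221))) + 501/433 = sqrt(-44 + (6 + 49))/((-28/205)) + 501*(1/433) = sqrt(-44 + 55)/((-28*1/205)) + 501/433 = sqrt(11)/(-28/205) + 501/433 = sqrt(11)*(-205/28) + 501/433 = -205*sqrt(11)/28 + 501/433 = 501/433 - 205*sqrt(11)/28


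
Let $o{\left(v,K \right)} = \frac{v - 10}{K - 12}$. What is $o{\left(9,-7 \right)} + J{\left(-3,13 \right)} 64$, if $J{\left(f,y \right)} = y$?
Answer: $\frac{15809}{19} \approx 832.05$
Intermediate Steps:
$o{\left(v,K \right)} = \frac{-10 + v}{-12 + K}$
$o{\left(9,-7 \right)} + J{\left(-3,13 \right)} 64 = \frac{-10 + 9}{-12 - 7} + 13 \cdot 64 = \frac{1}{-19} \left(-1\right) + 832 = \left(- \frac{1}{19}\right) \left(-1\right) + 832 = \frac{1}{19} + 832 = \frac{15809}{19}$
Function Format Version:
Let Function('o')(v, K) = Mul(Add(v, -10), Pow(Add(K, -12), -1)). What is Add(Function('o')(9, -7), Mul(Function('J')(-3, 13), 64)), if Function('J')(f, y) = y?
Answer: Rational(15809, 19) ≈ 832.05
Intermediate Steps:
Function('o')(v, K) = Mul(Pow(Add(-12, K), -1), Add(-10, v)) (Function('o')(v, K) = Mul(Add(-10, v), Pow(Add(-12, K), -1)) = Mul(Pow(Add(-12, K), -1), Add(-10, v)))
Add(Function('o')(9, -7), Mul(Function('J')(-3, 13), 64)) = Add(Mul(Pow(Add(-12, -7), -1), Add(-10, 9)), Mul(13, 64)) = Add(Mul(Pow(-19, -1), -1), 832) = Add(Mul(Rational(-1, 19), -1), 832) = Add(Rational(1, 19), 832) = Rational(15809, 19)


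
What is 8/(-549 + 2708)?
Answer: 8/2159 ≈ 0.0037054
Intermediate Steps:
8/(-549 + 2708) = 8/2159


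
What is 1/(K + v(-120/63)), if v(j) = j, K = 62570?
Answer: 21/1313930 ≈ 1.5983e-5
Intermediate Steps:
1/(K + v(-120/63)) = 1/(62570 - 120/63) = 1/(62570 - 120*1/63) = 1/(62570 - 40/21) = 1/(1313930/21) = 21/1313930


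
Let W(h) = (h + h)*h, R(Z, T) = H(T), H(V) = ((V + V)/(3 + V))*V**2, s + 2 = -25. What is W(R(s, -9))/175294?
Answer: 59049/87647 ≈ 0.67371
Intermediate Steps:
s = -27 (s = -2 - 25 = -27)
H(V) = 2*V**3/(3 + V) (H(V) = ((2*V)/(3 + V))*V**2 = (2*V/(3 + V))*V**2 = 2*V**3/(3 + V))
R(Z, T) = 2*T**3/(3 + T)
W(h) = 2*h**2 (W(h) = (2*h)*h = 2*h**2)
W(R(s, -9))/175294 = (2*(2*(-9)**3/(3 - 9))**2)/175294 = (2*(2*(-729)/(-6))**2)*(1/175294) = (2*(2*(-729)*(-1/6))**2)*(1/175294) = (2*243**2)*(1/175294) = (2*59049)*(1/175294) = 118098*(1/175294) = 59049/87647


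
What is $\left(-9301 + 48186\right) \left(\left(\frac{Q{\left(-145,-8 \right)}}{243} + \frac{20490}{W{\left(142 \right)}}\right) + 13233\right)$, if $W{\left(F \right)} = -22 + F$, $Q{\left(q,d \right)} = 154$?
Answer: $\frac{506635036985}{972} \approx 5.2123 \cdot 10^{8}$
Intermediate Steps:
$\left(-9301 + 48186\right) \left(\left(\frac{Q{\left(-145,-8 \right)}}{243} + \frac{20490}{W{\left(142 \right)}}\right) + 13233\right) = \left(-9301 + 48186\right) \left(\left(\frac{154}{243} + \frac{20490}{-22 + 142}\right) + 13233\right) = 38885 \left(\left(154 \cdot \frac{1}{243} + \frac{20490}{120}\right) + 13233\right) = 38885 \left(\left(\frac{154}{243} + 20490 \cdot \frac{1}{120}\right) + 13233\right) = 38885 \left(\left(\frac{154}{243} + \frac{683}{4}\right) + 13233\right) = 38885 \left(\frac{166585}{972} + 13233\right) = 38885 \cdot \frac{13029061}{972} = \frac{506635036985}{972}$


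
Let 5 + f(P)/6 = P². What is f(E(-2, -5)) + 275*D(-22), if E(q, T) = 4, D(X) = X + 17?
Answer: -1309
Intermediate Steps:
D(X) = 17 + X
f(P) = -30 + 6*P²
f(E(-2, -5)) + 275*D(-22) = (-30 + 6*4²) + 275*(17 - 22) = (-30 + 6*16) + 275*(-5) = (-30 + 96) - 1375 = 66 - 1375 = -1309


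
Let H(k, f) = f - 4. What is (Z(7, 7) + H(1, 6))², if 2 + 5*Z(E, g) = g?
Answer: 9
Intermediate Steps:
H(k, f) = -4 + f
Z(E, g) = -⅖ + g/5
(Z(7, 7) + H(1, 6))² = ((-⅖ + (⅕)*7) + (-4 + 6))² = ((-⅖ + 7/5) + 2)² = (1 + 2)² = 3² = 9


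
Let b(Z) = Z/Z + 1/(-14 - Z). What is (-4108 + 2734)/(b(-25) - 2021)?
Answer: 15114/22219 ≈ 0.68023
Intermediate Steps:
b(Z) = 1 + 1/(-14 - Z)
(-4108 + 2734)/(b(-25) - 2021) = (-4108 + 2734)/((13 - 25)/(14 - 25) - 2021) = -1374/(-12/(-11) - 2021) = -1374/(-1/11*(-12) - 2021) = -1374/(12/11 - 2021) = -1374/(-22219/11) = -1374*(-11/22219) = 15114/22219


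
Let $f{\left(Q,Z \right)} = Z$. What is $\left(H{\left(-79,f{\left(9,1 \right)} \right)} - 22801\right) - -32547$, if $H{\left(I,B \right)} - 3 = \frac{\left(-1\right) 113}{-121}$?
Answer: $\frac{1179742}{121} \approx 9749.9$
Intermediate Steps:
$H{\left(I,B \right)} = \frac{476}{121}$ ($H{\left(I,B \right)} = 3 + \frac{\left(-1\right) 113}{-121} = 3 - - \frac{113}{121} = 3 + \frac{113}{121} = \frac{476}{121}$)
$\left(H{\left(-79,f{\left(9,1 \right)} \right)} - 22801\right) - -32547 = \left(\frac{476}{121} - 22801\right) - -32547 = - \frac{2758445}{121} + 32547 = \frac{1179742}{121}$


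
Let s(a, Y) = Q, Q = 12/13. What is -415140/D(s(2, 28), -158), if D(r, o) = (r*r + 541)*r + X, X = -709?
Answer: 912062580/458797 ≈ 1987.9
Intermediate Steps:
Q = 12/13 (Q = 12*(1/13) = 12/13 ≈ 0.92308)
s(a, Y) = 12/13
D(r, o) = -709 + r*(541 + r²) (D(r, o) = (r*r + 541)*r - 709 = (r² + 541)*r - 709 = (541 + r²)*r - 709 = r*(541 + r²) - 709 = -709 + r*(541 + r²))
-415140/D(s(2, 28), -158) = -415140/(-709 + (12/13)³ + 541*(12/13)) = -415140/(-709 + 1728/2197 + 6492/13) = -415140/(-458797/2197) = -415140*(-2197/458797) = 912062580/458797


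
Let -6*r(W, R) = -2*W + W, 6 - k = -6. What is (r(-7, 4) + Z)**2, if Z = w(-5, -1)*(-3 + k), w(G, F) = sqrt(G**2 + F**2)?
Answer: 75865/36 - 21*sqrt(26) ≈ 2000.3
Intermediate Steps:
k = 12 (k = 6 - 1*(-6) = 6 + 6 = 12)
w(G, F) = sqrt(F**2 + G**2)
r(W, R) = W/6 (r(W, R) = -(-2*W + W)/6 = -(-1)*W/6 = W/6)
Z = 9*sqrt(26) (Z = sqrt((-1)**2 + (-5)**2)*(-3 + 12) = sqrt(1 + 25)*9 = sqrt(26)*9 = 9*sqrt(26) ≈ 45.891)
(r(-7, 4) + Z)**2 = ((1/6)*(-7) + 9*sqrt(26))**2 = (-7/6 + 9*sqrt(26))**2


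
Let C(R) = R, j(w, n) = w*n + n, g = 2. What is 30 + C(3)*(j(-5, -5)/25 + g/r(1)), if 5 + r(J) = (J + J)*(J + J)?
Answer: 132/5 ≈ 26.400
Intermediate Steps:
r(J) = -5 + 4*J² (r(J) = -5 + (J + J)*(J + J) = -5 + (2*J)*(2*J) = -5 + 4*J²)
j(w, n) = n + n*w (j(w, n) = n*w + n = n + n*w)
30 + C(3)*(j(-5, -5)/25 + g/r(1)) = 30 + 3*(-5*(1 - 5)/25 + 2/(-5 + 4*1²)) = 30 + 3*(-5*(-4)*(1/25) + 2/(-5 + 4*1)) = 30 + 3*(20*(1/25) + 2/(-5 + 4)) = 30 + 3*(⅘ + 2/(-1)) = 30 + 3*(⅘ + 2*(-1)) = 30 + 3*(⅘ - 2) = 30 + 3*(-6/5) = 30 - 18/5 = 132/5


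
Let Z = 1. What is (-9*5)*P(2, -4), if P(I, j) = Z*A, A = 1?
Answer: -45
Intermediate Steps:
P(I, j) = 1 (P(I, j) = 1*1 = 1)
(-9*5)*P(2, -4) = -9*5*1 = -45*1 = -45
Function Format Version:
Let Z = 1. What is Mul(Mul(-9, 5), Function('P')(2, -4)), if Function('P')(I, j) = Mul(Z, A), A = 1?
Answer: -45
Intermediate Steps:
Function('P')(I, j) = 1 (Function('P')(I, j) = Mul(1, 1) = 1)
Mul(Mul(-9, 5), Function('P')(2, -4)) = Mul(Mul(-9, 5), 1) = Mul(-45, 1) = -45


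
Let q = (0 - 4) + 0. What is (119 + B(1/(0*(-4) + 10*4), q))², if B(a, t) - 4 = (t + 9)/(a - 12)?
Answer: 3447686089/229441 ≈ 15026.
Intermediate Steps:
q = -4 (q = -4 + 0 = -4)
B(a, t) = 4 + (9 + t)/(-12 + a) (B(a, t) = 4 + (t + 9)/(a - 12) = 4 + (9 + t)/(-12 + a))
(119 + B(1/(0*(-4) + 10*4), q))² = (119 + (-39 - 4 + 4/(0*(-4) + 10*4))/(-12 + 1/(0*(-4) + 10*4)))² = (119 + (-39 - 4 + 4/(0 + 40))/(-12 + 1/(0 + 40)))² = (119 + (-39 - 4 + 4/40)/(-12 + 1/40))² = (119 + (-39 - 4 + 4*(1/40))/(-12 + 1/40))² = (119 + (-39 - 4 + ⅒)/(-479/40))² = (119 - 40/479*(-429/10))² = (119 + 1716/479)² = (58717/479)² = 3447686089/229441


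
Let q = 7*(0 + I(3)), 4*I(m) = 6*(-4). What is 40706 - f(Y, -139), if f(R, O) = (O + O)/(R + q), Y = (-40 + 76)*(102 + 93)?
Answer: 142023373/3489 ≈ 40706.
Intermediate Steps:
I(m) = -6 (I(m) = (6*(-4))/4 = (1/4)*(-24) = -6)
q = -42 (q = 7*(0 - 6) = 7*(-6) = -42)
Y = 7020 (Y = 36*195 = 7020)
f(R, O) = 2*O/(-42 + R) (f(R, O) = (O + O)/(R - 42) = (2*O)/(-42 + R) = 2*O/(-42 + R))
40706 - f(Y, -139) = 40706 - 2*(-139)/(-42 + 7020) = 40706 - 2*(-139)/6978 = 40706 - 1*(-139/3489) = 40706 + 139/3489 = 142023373/3489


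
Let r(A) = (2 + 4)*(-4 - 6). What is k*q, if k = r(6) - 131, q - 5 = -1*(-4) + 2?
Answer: -2101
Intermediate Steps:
r(A) = -60 (r(A) = 6*(-10) = -60)
q = 11 (q = 5 + (-1*(-4) + 2) = 5 + (4 + 2) = 5 + 6 = 11)
k = -191 (k = -60 - 131 = -191)
k*q = -191*11 = -2101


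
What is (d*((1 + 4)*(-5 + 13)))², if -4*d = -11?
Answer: 12100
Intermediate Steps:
d = 11/4 (d = -¼*(-11) = 11/4 ≈ 2.7500)
(d*((1 + 4)*(-5 + 13)))² = (11*((1 + 4)*(-5 + 13))/4)² = (11*(5*8)/4)² = ((11/4)*40)² = 110² = 12100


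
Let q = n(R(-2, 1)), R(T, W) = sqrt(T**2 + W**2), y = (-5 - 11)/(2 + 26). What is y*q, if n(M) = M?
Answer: -4*sqrt(5)/7 ≈ -1.2778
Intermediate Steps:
y = -4/7 (y = -16/28 = -16*1/28 = -4/7 ≈ -0.57143)
q = sqrt(5) (q = sqrt((-2)**2 + 1**2) = sqrt(4 + 1) = sqrt(5) ≈ 2.2361)
y*q = -4*sqrt(5)/7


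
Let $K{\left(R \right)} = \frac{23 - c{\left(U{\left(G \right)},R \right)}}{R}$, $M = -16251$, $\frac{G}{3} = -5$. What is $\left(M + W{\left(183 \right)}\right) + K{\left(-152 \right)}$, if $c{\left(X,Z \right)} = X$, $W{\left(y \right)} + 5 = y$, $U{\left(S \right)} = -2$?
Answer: $- \frac{2443121}{152} \approx -16073.0$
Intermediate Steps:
$G = -15$ ($G = 3 \left(-5\right) = -15$)
$W{\left(y \right)} = -5 + y$
$K{\left(R \right)} = \frac{25}{R}$ ($K{\left(R \right)} = \frac{23 - -2}{R} = \frac{23 + 2}{R} = \frac{25}{R}$)
$\left(M + W{\left(183 \right)}\right) + K{\left(-152 \right)} = \left(-16251 + \left(-5 + 183\right)\right) + \frac{25}{-152} = \left(-16251 + 178\right) + 25 \left(- \frac{1}{152}\right) = -16073 - \frac{25}{152} = - \frac{2443121}{152}$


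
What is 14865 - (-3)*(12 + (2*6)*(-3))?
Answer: 14793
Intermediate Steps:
14865 - (-3)*(12 + (2*6)*(-3)) = 14865 - (-3)*(12 + 12*(-3)) = 14865 - (-3)*(12 - 36) = 14865 - (-3)*(-24) = 14865 - 1*72 = 14865 - 72 = 14793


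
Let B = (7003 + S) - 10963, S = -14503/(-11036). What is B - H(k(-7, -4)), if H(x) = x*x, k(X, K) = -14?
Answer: -45851113/11036 ≈ -4154.7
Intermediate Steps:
S = 14503/11036 (S = -14503*(-1/11036) = 14503/11036 ≈ 1.3142)
H(x) = x²
B = -43688057/11036 (B = (7003 + 14503/11036) - 10963 = 77299611/11036 - 10963 = -43688057/11036 ≈ -3958.7)
B - H(k(-7, -4)) = -43688057/11036 - 1*(-14)² = -43688057/11036 - 1*196 = -43688057/11036 - 196 = -45851113/11036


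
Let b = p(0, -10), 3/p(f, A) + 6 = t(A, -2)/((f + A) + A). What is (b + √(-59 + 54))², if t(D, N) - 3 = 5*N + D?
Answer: (60 - 103*I*√5)²/10609 ≈ -4.6607 - 2.6051*I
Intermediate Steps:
t(D, N) = 3 + D + 5*N (t(D, N) = 3 + (5*N + D) = 3 + (D + 5*N) = 3 + D + 5*N)
p(f, A) = 3/(-6 + (-7 + A)/(f + 2*A)) (p(f, A) = 3/(-6 + (3 + A + 5*(-2))/((f + A) + A)) = 3/(-6 + (3 + A - 10)/((A + f) + A)) = 3/(-6 + (-7 + A)/(f + 2*A)))
b = -60/103 (b = 3*(-1*0 - 2*(-10))/(7 + 6*0 + 11*(-10)) = 3*(0 + 20)/(7 + 0 - 110) = 3*20/(-103) = 3*(-1/103)*20 = -60/103 ≈ -0.58252)
(b + √(-59 + 54))² = (-60/103 + √(-59 + 54))² = (-60/103 + √(-5))² = (-60/103 + I*√5)²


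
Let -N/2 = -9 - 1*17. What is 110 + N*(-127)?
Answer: -6494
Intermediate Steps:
N = 52 (N = -2*(-9 - 1*17) = -2*(-9 - 17) = -2*(-26) = 52)
110 + N*(-127) = 110 + 52*(-127) = 110 - 6604 = -6494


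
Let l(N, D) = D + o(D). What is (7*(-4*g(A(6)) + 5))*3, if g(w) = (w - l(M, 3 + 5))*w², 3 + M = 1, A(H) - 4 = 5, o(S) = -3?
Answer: -27111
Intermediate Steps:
A(H) = 9 (A(H) = 4 + 5 = 9)
M = -2 (M = -3 + 1 = -2)
l(N, D) = -3 + D (l(N, D) = D - 3 = -3 + D)
g(w) = w²*(-5 + w) (g(w) = (w - (-3 + (3 + 5)))*w² = (w - (-3 + 8))*w² = (w - 1*5)*w² = (w - 5)*w² = (-5 + w)*w² = w²*(-5 + w))
(7*(-4*g(A(6)) + 5))*3 = (7*(-4*9²*(-5 + 9) + 5))*3 = (7*(-324*4 + 5))*3 = (7*(-4*324 + 5))*3 = (7*(-1296 + 5))*3 = (7*(-1291))*3 = -9037*3 = -27111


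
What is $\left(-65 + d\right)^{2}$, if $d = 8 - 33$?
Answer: $8100$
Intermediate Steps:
$d = -25$
$\left(-65 + d\right)^{2} = \left(-65 - 25\right)^{2} = \left(-90\right)^{2} = 8100$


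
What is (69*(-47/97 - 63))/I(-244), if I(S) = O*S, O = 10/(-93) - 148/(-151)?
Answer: 2983449393/145013836 ≈ 20.574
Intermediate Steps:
O = 12254/14043 (O = 10*(-1/93) - 148*(-1/151) = -10/93 + 148/151 = 12254/14043 ≈ 0.87261)
I(S) = 12254*S/14043
(69*(-47/97 - 63))/I(-244) = (69*(-47/97 - 63))/(((12254/14043)*(-244))) = (69*(-47*1/97 - 63))/(-2989976/14043) = (69*(-47/97 - 63))*(-14043/2989976) = (69*(-6158/97))*(-14043/2989976) = -424902/97*(-14043/2989976) = 2983449393/145013836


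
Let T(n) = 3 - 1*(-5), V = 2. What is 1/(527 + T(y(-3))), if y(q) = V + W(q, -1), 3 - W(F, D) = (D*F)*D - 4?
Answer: 1/535 ≈ 0.0018692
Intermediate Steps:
W(F, D) = 7 - F*D**2 (W(F, D) = 3 - ((D*F)*D - 4) = 3 - (F*D**2 - 4) = 3 - (-4 + F*D**2) = 3 + (4 - F*D**2) = 7 - F*D**2)
y(q) = 9 - q (y(q) = 2 + (7 - 1*q*(-1)**2) = 2 + (7 - 1*q*1) = 2 + (7 - q) = 9 - q)
T(n) = 8 (T(n) = 3 + 5 = 8)
1/(527 + T(y(-3))) = 1/(527 + 8) = 1/535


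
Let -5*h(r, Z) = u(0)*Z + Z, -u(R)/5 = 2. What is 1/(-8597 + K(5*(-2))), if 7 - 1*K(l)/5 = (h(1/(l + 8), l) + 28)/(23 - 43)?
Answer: -2/17119 ≈ -0.00011683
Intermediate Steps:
u(R) = -10 (u(R) = -5*2 = -10)
h(r, Z) = 9*Z/5 (h(r, Z) = -(-10*Z + Z)/5 = -(-9)*Z/5 = 9*Z/5)
K(l) = 42 + 9*l/20 (K(l) = 35 - 5*(9*l/5 + 28)/(23 - 43) = 35 - 5*(28 + 9*l/5)/(-20) = 35 - 5*(28 + 9*l/5)*(-1)/20 = 35 - 5*(-7/5 - 9*l/100) = 35 + (7 + 9*l/20) = 42 + 9*l/20)
1/(-8597 + K(5*(-2))) = 1/(-8597 + (42 + 9*(5*(-2))/20)) = 1/(-8597 + (42 + (9/20)*(-10))) = 1/(-8597 + (42 - 9/2)) = 1/(-8597 + 75/2) = 1/(-17119/2) = -2/17119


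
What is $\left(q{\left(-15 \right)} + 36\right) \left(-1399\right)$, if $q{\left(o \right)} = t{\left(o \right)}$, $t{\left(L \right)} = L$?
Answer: $-29379$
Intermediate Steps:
$q{\left(o \right)} = o$
$\left(q{\left(-15 \right)} + 36\right) \left(-1399\right) = \left(-15 + 36\right) \left(-1399\right) = 21 \left(-1399\right) = -29379$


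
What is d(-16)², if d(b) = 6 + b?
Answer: 100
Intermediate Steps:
d(-16)² = (6 - 16)² = (-10)² = 100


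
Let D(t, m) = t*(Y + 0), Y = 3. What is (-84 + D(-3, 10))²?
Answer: 8649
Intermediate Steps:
D(t, m) = 3*t (D(t, m) = t*(3 + 0) = t*3 = 3*t)
(-84 + D(-3, 10))² = (-84 + 3*(-3))² = (-84 - 9)² = (-93)² = 8649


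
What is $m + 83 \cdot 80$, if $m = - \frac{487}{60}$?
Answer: $\frac{397913}{60} \approx 6631.9$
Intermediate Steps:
$m = - \frac{487}{60}$ ($m = \left(-487\right) \frac{1}{60} = - \frac{487}{60} \approx -8.1167$)
$m + 83 \cdot 80 = - \frac{487}{60} + 83 \cdot 80 = - \frac{487}{60} + 6640 = \frac{397913}{60}$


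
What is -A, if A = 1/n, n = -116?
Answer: 1/116 ≈ 0.0086207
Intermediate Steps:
A = -1/116 (A = 1/(-116) = -1/116 ≈ -0.0086207)
-A = -1*(-1/116) = 1/116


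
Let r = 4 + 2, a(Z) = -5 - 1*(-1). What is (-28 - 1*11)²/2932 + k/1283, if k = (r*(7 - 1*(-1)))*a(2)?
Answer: 1388499/3761756 ≈ 0.36911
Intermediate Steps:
a(Z) = -4 (a(Z) = -5 + 1 = -4)
r = 6
k = -192 (k = (6*(7 - 1*(-1)))*(-4) = (6*(7 + 1))*(-4) = (6*8)*(-4) = 48*(-4) = -192)
(-28 - 1*11)²/2932 + k/1283 = (-28 - 1*11)²/2932 - 192/1283 = (-28 - 11)²*(1/2932) - 192*1/1283 = (-39)²*(1/2932) - 192/1283 = 1521*(1/2932) - 192/1283 = 1521/2932 - 192/1283 = 1388499/3761756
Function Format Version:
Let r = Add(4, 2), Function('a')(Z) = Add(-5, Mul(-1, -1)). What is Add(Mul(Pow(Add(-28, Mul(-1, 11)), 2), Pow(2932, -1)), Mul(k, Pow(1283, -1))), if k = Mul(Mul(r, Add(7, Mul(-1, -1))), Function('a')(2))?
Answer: Rational(1388499, 3761756) ≈ 0.36911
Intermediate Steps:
Function('a')(Z) = -4 (Function('a')(Z) = Add(-5, 1) = -4)
r = 6
k = -192 (k = Mul(Mul(6, Add(7, Mul(-1, -1))), -4) = Mul(Mul(6, Add(7, 1)), -4) = Mul(Mul(6, 8), -4) = Mul(48, -4) = -192)
Add(Mul(Pow(Add(-28, Mul(-1, 11)), 2), Pow(2932, -1)), Mul(k, Pow(1283, -1))) = Add(Mul(Pow(Add(-28, Mul(-1, 11)), 2), Pow(2932, -1)), Mul(-192, Pow(1283, -1))) = Add(Mul(Pow(Add(-28, -11), 2), Rational(1, 2932)), Mul(-192, Rational(1, 1283))) = Add(Mul(Pow(-39, 2), Rational(1, 2932)), Rational(-192, 1283)) = Add(Mul(1521, Rational(1, 2932)), Rational(-192, 1283)) = Add(Rational(1521, 2932), Rational(-192, 1283)) = Rational(1388499, 3761756)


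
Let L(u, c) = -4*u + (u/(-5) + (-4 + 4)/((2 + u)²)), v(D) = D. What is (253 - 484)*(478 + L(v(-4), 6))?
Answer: -571494/5 ≈ -1.1430e+5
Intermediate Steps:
L(u, c) = -21*u/5 (L(u, c) = -4*u + (u*(-⅕) + 0/(2 + u)²) = -4*u + (-u/5 + 0) = -4*u - u/5 = -21*u/5)
(253 - 484)*(478 + L(v(-4), 6)) = (253 - 484)*(478 - 21/5*(-4)) = -231*(478 + 84/5) = -231*2474/5 = -571494/5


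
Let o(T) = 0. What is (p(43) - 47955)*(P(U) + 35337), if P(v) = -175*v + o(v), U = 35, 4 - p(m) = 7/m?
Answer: -60232222800/43 ≈ -1.4008e+9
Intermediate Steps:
p(m) = 4 - 7/m
P(v) = -175*v (P(v) = -175*v + 0 = -175*v)
(p(43) - 47955)*(P(U) + 35337) = ((4 - 7/43) - 47955)*(-175*35 + 35337) = ((4 - 7*1/43) - 47955)*(-6125 + 35337) = ((4 - 7/43) - 47955)*29212 = (165/43 - 47955)*29212 = -2061900/43*29212 = -60232222800/43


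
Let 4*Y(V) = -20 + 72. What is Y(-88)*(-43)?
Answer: -559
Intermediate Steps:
Y(V) = 13 (Y(V) = (-20 + 72)/4 = (1/4)*52 = 13)
Y(-88)*(-43) = 13*(-43) = -559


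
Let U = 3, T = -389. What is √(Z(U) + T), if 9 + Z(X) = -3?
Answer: I*√401 ≈ 20.025*I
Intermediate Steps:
Z(X) = -12 (Z(X) = -9 - 3 = -12)
√(Z(U) + T) = √(-12 - 389) = √(-401) = I*√401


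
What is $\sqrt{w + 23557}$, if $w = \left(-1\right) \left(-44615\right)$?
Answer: $2 \sqrt{17043} \approx 261.1$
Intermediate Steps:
$w = 44615$
$\sqrt{w + 23557} = \sqrt{44615 + 23557} = \sqrt{68172} = 2 \sqrt{17043}$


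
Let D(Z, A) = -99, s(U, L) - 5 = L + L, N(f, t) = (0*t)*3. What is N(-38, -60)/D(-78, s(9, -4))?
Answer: 0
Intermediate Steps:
N(f, t) = 0 (N(f, t) = 0*3 = 0)
s(U, L) = 5 + 2*L (s(U, L) = 5 + (L + L) = 5 + 2*L)
N(-38, -60)/D(-78, s(9, -4)) = 0/(-99) = 0*(-1/99) = 0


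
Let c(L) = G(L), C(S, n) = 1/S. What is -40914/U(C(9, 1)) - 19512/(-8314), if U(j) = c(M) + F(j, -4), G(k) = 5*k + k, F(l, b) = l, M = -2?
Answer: 1531759374/444799 ≈ 3443.7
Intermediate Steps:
G(k) = 6*k
c(L) = 6*L
U(j) = -12 + j (U(j) = 6*(-2) + j = -12 + j)
-40914/U(C(9, 1)) - 19512/(-8314) = -40914/(-12 + 1/9) - 19512/(-8314) = -40914/(-12 + ⅑) - 19512*(-1/8314) = -40914/(-107/9) + 9756/4157 = -40914*(-9/107) + 9756/4157 = 368226/107 + 9756/4157 = 1531759374/444799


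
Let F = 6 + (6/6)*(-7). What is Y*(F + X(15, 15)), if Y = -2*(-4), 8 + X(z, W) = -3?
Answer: -96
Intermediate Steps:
X(z, W) = -11 (X(z, W) = -8 - 3 = -11)
F = -1 (F = 6 + (6*(1/6))*(-7) = 6 + 1*(-7) = 6 - 7 = -1)
Y = 8
Y*(F + X(15, 15)) = 8*(-1 - 11) = 8*(-12) = -96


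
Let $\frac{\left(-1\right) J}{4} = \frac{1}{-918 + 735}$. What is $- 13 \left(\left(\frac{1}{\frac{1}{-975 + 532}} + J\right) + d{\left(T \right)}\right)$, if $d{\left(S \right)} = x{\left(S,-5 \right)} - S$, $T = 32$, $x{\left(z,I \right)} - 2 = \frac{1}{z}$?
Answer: $\frac{36004501}{5856} \approx 6148.3$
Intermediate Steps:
$x{\left(z,I \right)} = 2 + \frac{1}{z}$
$J = \frac{4}{183}$ ($J = - \frac{4}{-918 + 735} = - \frac{4}{-183} = \left(-4\right) \left(- \frac{1}{183}\right) = \frac{4}{183} \approx 0.021858$)
$d{\left(S \right)} = 2 + \frac{1}{S} - S$ ($d{\left(S \right)} = \left(2 + \frac{1}{S}\right) - S = 2 + \frac{1}{S} - S$)
$- 13 \left(\left(\frac{1}{\frac{1}{-975 + 532}} + J\right) + d{\left(T \right)}\right) = - 13 \left(\left(\frac{1}{\frac{1}{-975 + 532}} + \frac{4}{183}\right) + \left(2 + \frac{1}{32} - 32\right)\right) = - 13 \left(\left(\frac{1}{\frac{1}{-443}} + \frac{4}{183}\right) + \left(2 + \frac{1}{32} - 32\right)\right) = - 13 \left(\left(\frac{1}{- \frac{1}{443}} + \frac{4}{183}\right) - \frac{959}{32}\right) = - 13 \left(\left(-443 + \frac{4}{183}\right) - \frac{959}{32}\right) = - 13 \left(- \frac{81065}{183} - \frac{959}{32}\right) = \left(-13\right) \left(- \frac{2769577}{5856}\right) = \frac{36004501}{5856}$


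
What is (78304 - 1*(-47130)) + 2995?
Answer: 128429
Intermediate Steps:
(78304 - 1*(-47130)) + 2995 = (78304 + 47130) + 2995 = 125434 + 2995 = 128429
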